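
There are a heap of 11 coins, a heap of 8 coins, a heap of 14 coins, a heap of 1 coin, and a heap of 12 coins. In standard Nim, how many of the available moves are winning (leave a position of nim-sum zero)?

0

Bitwise XOR of the heap sizes:
  1011  (11)
  1000  (8)
  1110  (14)
  0001  (1)
  1100  (12)
  ----
  0000  (0)
The nim-sum is already 0, so every move leaves a nonzero nim-sum — there are no winning moves.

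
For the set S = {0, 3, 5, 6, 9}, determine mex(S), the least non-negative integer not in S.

1

0 is in the set but 1 is not, so the mex is 1.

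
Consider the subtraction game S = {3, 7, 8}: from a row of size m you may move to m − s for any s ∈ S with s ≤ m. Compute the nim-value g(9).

Build the Grundy sequence with g(k) = mex{g(k−s) : s ∈ {3, 7, 8}, s ≤ k}:
k:     0  1  2  3  4  5  6  7  8  9
g(k):  0  0  0  1  1  1  0  2  2  1
So g(9) = 1.

1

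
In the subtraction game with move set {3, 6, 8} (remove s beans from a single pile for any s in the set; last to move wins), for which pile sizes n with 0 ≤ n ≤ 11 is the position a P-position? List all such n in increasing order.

Grundy values for subtraction set {3, 6, 8}:
k:     0  1  2  3  4  5  6  7  8  9 10 11
g(k):  0  0  0  1  1  1  2  2  2  3  3  0
The P-positions (g = 0) in 0..11 are 0, 1, 2, 11.

0, 1, 2, 11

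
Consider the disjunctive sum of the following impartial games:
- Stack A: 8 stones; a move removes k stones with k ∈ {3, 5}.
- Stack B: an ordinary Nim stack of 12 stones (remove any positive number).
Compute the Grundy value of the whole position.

12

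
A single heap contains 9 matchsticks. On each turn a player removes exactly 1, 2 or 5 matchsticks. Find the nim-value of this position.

Compute g(0), g(1), … for moves {1, 2, 5}:
k:     0  1  2  3  4  5  6  7  8  9
g(k):  0  1  2  0  1  2  0  1  2  0
So g(9) = 0.

0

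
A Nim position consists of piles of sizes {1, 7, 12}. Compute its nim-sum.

10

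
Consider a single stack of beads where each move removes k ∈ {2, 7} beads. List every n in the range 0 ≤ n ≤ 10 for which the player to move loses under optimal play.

Grundy values for subtraction set {2, 7}:
g(0) = mex{} = 0
g(1) = mex{} = 0
g(2) = mex{0} = 1
g(3) = mex{0} = 1
g(4) = mex{1} = 0
g(5) = mex{1} = 0
g(6) = mex{0} = 1
g(7) = mex{0} = 1
g(8) = mex{0,1} = 2
g(9) = mex{1} = 0
g(10) = mex{1,2} = 0
The P-positions (g = 0) in 0..10 are 0, 1, 4, 5, 9, 10.

0, 1, 4, 5, 9, 10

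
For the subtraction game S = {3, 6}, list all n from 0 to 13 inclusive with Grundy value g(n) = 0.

0, 1, 2, 9, 10, 11

Build the Grundy sequence with g(k) = mex{g(k−s) : s ∈ {3, 6}, s ≤ k}:
k:     0  1  2  3  4  5  6  7  8  9 10 11 12 13
g(k):  0  0  0  1  1  1  2  2  2  0  0  0  1  1
The P-positions (g = 0) in 0..13 are 0, 1, 2, 9, 10, 11.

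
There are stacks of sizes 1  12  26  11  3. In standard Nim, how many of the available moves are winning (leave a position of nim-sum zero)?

Nim-sum: 1 XOR 12 XOR 26 XOR 11 XOR 3 = 31.
The overall nim-sum is X = 31. A stack of size p has a winning move iff p XOR X < p (reduce it to p XOR X).
  1: 1 XOR 31 = 30 ≥ 1 — no move.
  12: 12 XOR 31 = 19 ≥ 12 — no move.
  26: 26 XOR 31 = 5 < 26 — winning move (to 5).
  11: 11 XOR 31 = 20 ≥ 11 — no move.
  3: 3 XOR 31 = 28 ≥ 3 — no move.
That gives 1 winning move.

1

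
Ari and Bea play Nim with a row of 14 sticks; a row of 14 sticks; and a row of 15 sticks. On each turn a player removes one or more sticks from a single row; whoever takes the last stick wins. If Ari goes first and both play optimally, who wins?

Nim-sum: 14 XOR 14 XOR 15 = 15.
The nim-sum is 15 ≠ 0, so this is an N-position: the player to move can win; Ari has a winning move.

Ari wins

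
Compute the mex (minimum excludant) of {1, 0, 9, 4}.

The values 0, 1 are all present; 2 is the first non-negative integer missing from the set.

2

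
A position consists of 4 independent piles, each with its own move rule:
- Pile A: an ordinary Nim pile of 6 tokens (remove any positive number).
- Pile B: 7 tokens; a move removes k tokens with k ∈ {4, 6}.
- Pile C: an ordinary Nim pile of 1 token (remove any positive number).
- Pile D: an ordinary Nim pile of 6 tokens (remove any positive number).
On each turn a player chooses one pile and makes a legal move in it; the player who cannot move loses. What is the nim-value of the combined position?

0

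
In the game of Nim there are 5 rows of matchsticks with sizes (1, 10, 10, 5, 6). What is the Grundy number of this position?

2

In binary:
  0001  (1)
  1010  (10)
  1010  (10)
  0101  (5)
  0110  (6)
  ----
  0010  (2)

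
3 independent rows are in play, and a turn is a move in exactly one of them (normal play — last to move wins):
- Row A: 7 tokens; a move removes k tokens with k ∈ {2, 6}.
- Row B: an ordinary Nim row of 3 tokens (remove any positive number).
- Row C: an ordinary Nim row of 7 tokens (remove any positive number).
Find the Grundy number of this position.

5

For row A, compute g(0), g(1), … with moves {2, 6}:
g(0) = mex{} = 0
g(1) = mex{} = 0
g(2) = mex{0} = 1
g(3) = mex{0} = 1
g(4) = mex{1} = 0
g(5) = mex{1} = 0
g(6) = mex{0} = 1
g(7) = mex{0} = 1
So g(7) = 1.
Row B is a plain Nim row of size 3, so its Grundy value is 3.
Row C is a plain Nim row of size 7, so its Grundy value is 7.
By the Sprague-Grundy theorem, the Grundy value of a sum of independent games is the XOR of the component values.
Combined value = 1 ⊕ 3 ⊕ 7 = 5.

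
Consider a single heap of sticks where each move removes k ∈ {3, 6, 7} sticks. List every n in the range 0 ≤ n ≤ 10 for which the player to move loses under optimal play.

0, 1, 2, 10

Compute g(0), g(1), … for moves {3, 6, 7}:
g(0) = mex{} = 0
g(1) = mex{} = 0
g(2) = mex{} = 0
g(3) = mex{0} = 1
g(4) = mex{0} = 1
g(5) = mex{0} = 1
g(6) = mex{0,1} = 2
g(7) = mex{0,1} = 2
g(8) = mex{0,1} = 2
g(9) = mex{0,1,2} = 3
g(10) = mex{1,2} = 0
The P-positions (g = 0) in 0..10 are 0, 1, 2, 10.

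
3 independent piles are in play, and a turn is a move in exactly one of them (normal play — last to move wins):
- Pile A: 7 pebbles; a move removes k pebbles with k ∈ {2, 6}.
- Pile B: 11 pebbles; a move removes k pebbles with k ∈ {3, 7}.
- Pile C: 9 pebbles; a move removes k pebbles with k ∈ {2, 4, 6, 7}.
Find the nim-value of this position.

For pile A, compute g(0), g(1), … with moves {2, 6}:
k:     0  1  2  3  4  5  6  7
g(k):  0  0  1  1  0  0  1  1
So g(7) = 1.
Build the Grundy sequence for pile B with g(k) = mex{g(k−s) : s ∈ {3, 7}, s ≤ k}:
g(0) = mex{} = 0
g(1) = mex{} = 0
g(2) = mex{} = 0
g(3) = mex{0} = 1
g(4) = mex{0} = 1
g(5) = mex{0} = 1
g(6) = mex{1} = 0
g(7) = mex{0,1} = 2
g(8) = mex{0,1} = 2
g(9) = mex{0} = 1
g(10) = mex{1,2} = 0
g(11) = mex{1,2} = 0
So g(11) = 0.
For pile C, compute g(0), g(1), … with moves {2, 4, 6, 7}:
k:     0  1  2  3  4  5  6  7  8  9
g(k):  0  0  1  1  2  2  3  3  4  0
So g(9) = 0.
By the Sprague-Grundy theorem, the Grundy value of a sum of independent games is the XOR of the component values.
Combined value = 1 ⊕ 0 ⊕ 0 = 1.

1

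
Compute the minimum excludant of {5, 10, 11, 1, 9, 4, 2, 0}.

3

The values 0, 1, 2 are all present; 3 is the first non-negative integer missing from the set.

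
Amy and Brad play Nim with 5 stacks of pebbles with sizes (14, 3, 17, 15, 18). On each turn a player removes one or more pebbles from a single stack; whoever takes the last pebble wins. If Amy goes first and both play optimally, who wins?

Bitwise XOR of the heap sizes:
  01110  (14)
  00011  (3)
  10001  (17)
  01111  (15)
  10010  (18)
  -----
  00001  (1)
The nim-sum is 1 ≠ 0, so this is an N-position: the player to move can win; Amy has a winning move.

Amy wins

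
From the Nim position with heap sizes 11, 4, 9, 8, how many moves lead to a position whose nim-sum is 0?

3

In binary:
  1011  (11)
  0100  (4)
  1001  (9)
  1000  (8)
  ----
  1110  (14)
The overall nim-sum is X = 14. A heap of size p has a winning move iff p XOR X < p (reduce it to p XOR X).
  11: 11 XOR 14 = 5 < 11 — winning move (to 5).
  4: 4 XOR 14 = 10 ≥ 4 — no move.
  9: 9 XOR 14 = 7 < 9 — winning move (to 7).
  8: 8 XOR 14 = 6 < 8 — winning move (to 6).
That gives 3 winning moves.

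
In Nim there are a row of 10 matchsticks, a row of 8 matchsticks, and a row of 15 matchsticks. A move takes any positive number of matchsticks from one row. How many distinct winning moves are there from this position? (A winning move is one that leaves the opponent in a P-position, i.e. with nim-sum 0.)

3

Nim-sum: 10 XOR 8 XOR 15 = 13.
The overall nim-sum is X = 13. A row of size p has a winning move iff p XOR X < p (reduce it to p XOR X).
  10: 10 XOR 13 = 7 < 10 — winning move (to 7).
  8: 8 XOR 13 = 5 < 8 — winning move (to 5).
  15: 15 XOR 13 = 2 < 15 — winning move (to 2).
That gives 3 winning moves.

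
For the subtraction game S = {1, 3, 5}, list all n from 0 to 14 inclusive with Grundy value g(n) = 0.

0, 2, 4, 6, 8, 10, 12, 14

Compute g(0), g(1), … for moves {1, 3, 5}:
g(0) = mex{} = 0
g(1) = mex{0} = 1
g(2) = mex{1} = 0
g(3) = mex{0} = 1
g(4) = mex{1} = 0
g(5) = mex{0} = 1
g(6) = mex{1} = 0
g(7) = mex{0} = 1
g(8) = mex{1} = 0
g(9) = mex{0} = 1
g(10) = mex{1} = 0
g(11) = mex{0} = 1
g(12) = mex{1} = 0
g(13) = mex{0} = 1
g(14) = mex{1} = 0
The P-positions (g = 0) in 0..14 are 0, 2, 4, 6, 8, 10, 12, 14.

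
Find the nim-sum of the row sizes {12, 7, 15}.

4

Compute the nim-sum pairwise:
12 ⊕ 7 = 11
11 ⊕ 15 = 4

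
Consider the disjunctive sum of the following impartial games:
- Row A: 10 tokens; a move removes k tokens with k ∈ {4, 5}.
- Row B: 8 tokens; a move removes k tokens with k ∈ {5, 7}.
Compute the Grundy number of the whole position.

1

Build the Grundy sequence for row A with g(k) = mex{g(k−s) : s ∈ {4, 5}, s ≤ k}:
g(0) = mex{} = 0
g(1) = mex{} = 0
g(2) = mex{} = 0
g(3) = mex{} = 0
g(4) = mex{0} = 1
g(5) = mex{0} = 1
g(6) = mex{0} = 1
g(7) = mex{0} = 1
g(8) = mex{0,1} = 2
g(9) = mex{1} = 0
g(10) = mex{1} = 0
So g(10) = 0.
For row B, compute g(0), g(1), … with moves {5, 7}:
k:     0  1  2  3  4  5  6  7  8
g(k):  0  0  0  0  0  1  1  1  1
So g(8) = 1.
The value of a disjunctive sum is the nim-sum of the parts.
Combined value = 0 XOR 1 = 1.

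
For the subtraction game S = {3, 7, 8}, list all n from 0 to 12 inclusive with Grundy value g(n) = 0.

0, 1, 2, 6, 11, 12

Build the Grundy sequence with g(k) = mex{g(k−s) : s ∈ {3, 7, 8}, s ≤ k}:
g(0) = mex{} = 0
g(1) = mex{} = 0
g(2) = mex{} = 0
g(3) = mex{0} = 1
g(4) = mex{0} = 1
g(5) = mex{0} = 1
g(6) = mex{1} = 0
g(7) = mex{0,1} = 2
g(8) = mex{0,1} = 2
g(9) = mex{0} = 1
g(10) = mex{0,1,2} = 3
g(11) = mex{1,2} = 0
g(12) = mex{1} = 0
The P-positions (g = 0) in 0..12 are 0, 1, 2, 6, 11, 12.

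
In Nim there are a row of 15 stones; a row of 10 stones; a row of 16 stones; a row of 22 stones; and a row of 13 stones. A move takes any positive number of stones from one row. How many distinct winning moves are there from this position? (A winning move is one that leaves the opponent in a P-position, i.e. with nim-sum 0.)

3

Compute the nim-sum pairwise:
15 XOR 10 = 5
5 XOR 16 = 21
21 XOR 22 = 3
3 XOR 13 = 14
The overall nim-sum is X = 14. A row of size p has a winning move iff p XOR X < p (reduce it to p XOR X).
  15: 15 XOR 14 = 1 < 15 — winning move (to 1).
  10: 10 XOR 14 = 4 < 10 — winning move (to 4).
  16: 16 XOR 14 = 30 ≥ 16 — no move.
  22: 22 XOR 14 = 24 ≥ 22 — no move.
  13: 13 XOR 14 = 3 < 13 — winning move (to 3).
That gives 3 winning moves.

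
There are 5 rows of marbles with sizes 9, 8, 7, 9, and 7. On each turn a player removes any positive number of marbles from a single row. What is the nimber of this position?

8

Write each in binary and XOR column by column:
  1001  (9)
  1000  (8)
  0111  (7)
  1001  (9)
  0111  (7)
  ----
  1000  (8)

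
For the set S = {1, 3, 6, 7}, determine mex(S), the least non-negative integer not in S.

0

0 is not in the set, so the mex is 0.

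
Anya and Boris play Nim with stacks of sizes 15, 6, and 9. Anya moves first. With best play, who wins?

Boris wins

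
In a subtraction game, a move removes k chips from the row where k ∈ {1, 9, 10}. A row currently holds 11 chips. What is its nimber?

3

Build the Grundy sequence with g(k) = mex{g(k−s) : s ∈ {1, 9, 10}, s ≤ k}:
g(0) = mex{} = 0
g(1) = mex{0} = 1
g(2) = mex{1} = 0
g(3) = mex{0} = 1
g(4) = mex{1} = 0
g(5) = mex{0} = 1
g(6) = mex{1} = 0
g(7) = mex{0} = 1
g(8) = mex{1} = 0
g(9) = mex{0} = 1
g(10) = mex{0,1} = 2
g(11) = mex{0,1,2} = 3
So g(11) = 3.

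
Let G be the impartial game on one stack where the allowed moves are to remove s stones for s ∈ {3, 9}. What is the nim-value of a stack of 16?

Build the Grundy sequence with g(k) = mex{g(k−s) : s ∈ {3, 9}, s ≤ k}:
k:     0  1  2  3  4  5  6  7  8  9 10 11 12 13 14 15 16
g(k):  0  0  0  1  1  1  0  0  0  1  1  1  0  0  0  1  1
So g(16) = 1.

1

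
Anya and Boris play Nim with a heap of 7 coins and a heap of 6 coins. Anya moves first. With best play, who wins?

Nim-sum: 7 XOR 6 = 1.
The nim-sum is 1 ≠ 0, so this is an N-position: the player to move can win; Anya has a winning move.

Anya wins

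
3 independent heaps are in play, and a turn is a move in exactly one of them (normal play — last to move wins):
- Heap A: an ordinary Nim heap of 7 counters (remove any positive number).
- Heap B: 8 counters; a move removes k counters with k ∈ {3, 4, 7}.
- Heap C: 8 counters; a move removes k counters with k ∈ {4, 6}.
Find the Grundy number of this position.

7

Heap A is a plain Nim heap of size 7, so its Grundy value is 7.
Build the Grundy sequence for heap B with g(k) = mex{g(k−s) : s ∈ {3, 4, 7}, s ≤ k}:
k:     0  1  2  3  4  5  6  7  8
g(k):  0  0  0  1  1  1  2  2  2
So g(8) = 2.
Grundy values for heap C (subtraction set {4, 6}):
g(0) = mex{} = 0
g(1) = mex{} = 0
g(2) = mex{} = 0
g(3) = mex{} = 0
g(4) = mex{0} = 1
g(5) = mex{0} = 1
g(6) = mex{0} = 1
g(7) = mex{0} = 1
g(8) = mex{0,1} = 2
So g(8) = 2.
By the Sprague-Grundy theorem, the Grundy value of a sum of independent games is the XOR of the component values.
Combined value = 7 ⊕ 2 ⊕ 2 = 7.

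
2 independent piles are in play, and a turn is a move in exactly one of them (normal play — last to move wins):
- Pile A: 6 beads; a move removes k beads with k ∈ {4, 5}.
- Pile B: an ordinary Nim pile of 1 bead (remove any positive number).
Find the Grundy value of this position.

Build the Grundy sequence for pile A with g(k) = mex{g(k−s) : s ∈ {4, 5}, s ≤ k}:
g(0) = mex{} = 0
g(1) = mex{} = 0
g(2) = mex{} = 0
g(3) = mex{} = 0
g(4) = mex{0} = 1
g(5) = mex{0} = 1
g(6) = mex{0} = 1
So g(6) = 1.
Pile B is a plain Nim pile of size 1, so its Grundy value is 1.
The value of a disjunctive sum is the nim-sum of the parts.
Combined value = 1 ⊕ 1 = 0.

0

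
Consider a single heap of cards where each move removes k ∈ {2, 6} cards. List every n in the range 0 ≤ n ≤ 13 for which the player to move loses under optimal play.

Build the Grundy sequence with g(k) = mex{g(k−s) : s ∈ {2, 6}, s ≤ k}:
k:     0  1  2  3  4  5  6  7  8  9 10 11 12 13
g(k):  0  0  1  1  0  0  1  1  0  0  1  1  0  0
The P-positions (g = 0) in 0..13 are 0, 1, 4, 5, 8, 9, 12, 13.

0, 1, 4, 5, 8, 9, 12, 13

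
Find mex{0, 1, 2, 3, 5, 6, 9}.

The values 0, 1, 2, 3 are all present; 4 is the first non-negative integer missing from the set.

4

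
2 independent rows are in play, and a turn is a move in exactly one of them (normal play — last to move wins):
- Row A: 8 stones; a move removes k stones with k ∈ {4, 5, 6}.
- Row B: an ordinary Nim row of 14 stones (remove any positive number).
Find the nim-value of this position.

For row A, compute g(0), g(1), … with moves {4, 5, 6}:
g(0) = mex{} = 0
g(1) = mex{} = 0
g(2) = mex{} = 0
g(3) = mex{} = 0
g(4) = mex{0} = 1
g(5) = mex{0} = 1
g(6) = mex{0} = 1
g(7) = mex{0} = 1
g(8) = mex{0,1} = 2
So g(8) = 2.
Row B is a plain Nim row of size 14, so its Grundy value is 14.
The value of a disjunctive sum is the nim-sum of the parts.
Combined value = 2 ⊕ 14 = 12.

12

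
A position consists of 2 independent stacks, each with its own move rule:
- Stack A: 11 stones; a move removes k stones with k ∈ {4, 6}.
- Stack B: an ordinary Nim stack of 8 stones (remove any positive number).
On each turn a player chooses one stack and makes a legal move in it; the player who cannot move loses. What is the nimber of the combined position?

Grundy values for stack A (subtraction set {4, 6}):
g(0) = mex{} = 0
g(1) = mex{} = 0
g(2) = mex{} = 0
g(3) = mex{} = 0
g(4) = mex{0} = 1
g(5) = mex{0} = 1
g(6) = mex{0} = 1
g(7) = mex{0} = 1
g(8) = mex{0,1} = 2
g(9) = mex{0,1} = 2
g(10) = mex{1} = 0
g(11) = mex{1} = 0
So g(11) = 0.
Stack B is a plain Nim stack of size 8, so its Grundy value is 8.
The value of a disjunctive sum is the nim-sum of the parts.
Combined value = 0 ⊕ 8 = 8.

8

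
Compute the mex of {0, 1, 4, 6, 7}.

2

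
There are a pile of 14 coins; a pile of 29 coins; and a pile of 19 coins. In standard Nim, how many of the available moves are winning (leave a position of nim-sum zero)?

0

Compute the nim-sum pairwise:
14 ^ 29 = 19
19 ^ 19 = 0
The nim-sum is already 0, so every move leaves a nonzero nim-sum — there are no winning moves.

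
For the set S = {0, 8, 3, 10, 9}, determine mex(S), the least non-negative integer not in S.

1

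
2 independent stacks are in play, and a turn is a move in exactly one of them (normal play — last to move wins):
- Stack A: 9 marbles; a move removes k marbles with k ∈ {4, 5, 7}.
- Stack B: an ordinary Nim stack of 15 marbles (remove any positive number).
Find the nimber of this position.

13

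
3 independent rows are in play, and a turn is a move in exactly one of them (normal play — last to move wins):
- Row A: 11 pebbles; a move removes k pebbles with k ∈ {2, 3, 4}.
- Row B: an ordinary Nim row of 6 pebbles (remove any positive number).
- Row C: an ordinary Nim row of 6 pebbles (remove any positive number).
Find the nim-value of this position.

2

For row A, compute g(0), g(1), … with moves {2, 3, 4}:
g(0) = mex{} = 0
g(1) = mex{} = 0
g(2) = mex{0} = 1
g(3) = mex{0} = 1
g(4) = mex{0,1} = 2
g(5) = mex{0,1} = 2
g(6) = mex{1,2} = 0
g(7) = mex{1,2} = 0
g(8) = mex{0,2} = 1
g(9) = mex{0,2} = 1
g(10) = mex{0,1} = 2
g(11) = mex{0,1} = 2
So g(11) = 2.
Row B is a plain Nim row of size 6, so its Grundy value is 6.
Row C is a plain Nim row of size 6, so its Grundy value is 6.
By the Sprague-Grundy theorem, the Grundy value of a sum of independent games is the XOR of the component values.
Combined value = 2 ⊕ 6 ⊕ 6 = 2.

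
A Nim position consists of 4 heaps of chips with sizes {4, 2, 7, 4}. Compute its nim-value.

5

Compute the nim-sum pairwise:
4 ⊕ 2 = 6
6 ⊕ 7 = 1
1 ⊕ 4 = 5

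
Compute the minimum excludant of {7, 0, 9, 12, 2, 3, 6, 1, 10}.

The values 0, 1, 2, 3 are all present; 4 is the first non-negative integer missing from the set.

4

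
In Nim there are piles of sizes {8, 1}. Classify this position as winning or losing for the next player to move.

Compute the nim-sum pairwise:
8 XOR 1 = 9
The nim-sum is 9 ≠ 0, so this is an N-position: the player to move can win.

Winning position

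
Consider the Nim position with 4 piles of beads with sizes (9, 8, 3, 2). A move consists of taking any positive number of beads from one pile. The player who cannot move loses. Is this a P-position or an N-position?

Nim-sum: 9 ^ 8 ^ 3 ^ 2 = 0.
The nim-sum is 0, so this is a P-position: the player to move is in a losing position under optimal play.

P-position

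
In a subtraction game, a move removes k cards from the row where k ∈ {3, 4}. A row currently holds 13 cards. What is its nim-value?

2

Build the Grundy sequence with g(k) = mex{g(k−s) : s ∈ {3, 4}, s ≤ k}:
g(0) = mex{} = 0
g(1) = mex{} = 0
g(2) = mex{} = 0
g(3) = mex{0} = 1
g(4) = mex{0} = 1
g(5) = mex{0} = 1
g(6) = mex{0,1} = 2
g(7) = mex{1} = 0
g(8) = mex{1} = 0
g(9) = mex{1,2} = 0
g(10) = mex{0,2} = 1
g(11) = mex{0} = 1
g(12) = mex{0} = 1
g(13) = mex{0,1} = 2
So g(13) = 2.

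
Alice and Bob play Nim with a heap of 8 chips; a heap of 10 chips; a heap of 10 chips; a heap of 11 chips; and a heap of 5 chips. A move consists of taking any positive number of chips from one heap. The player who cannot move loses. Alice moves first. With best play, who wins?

Nim-sum: 8 ⊕ 10 ⊕ 10 ⊕ 11 ⊕ 5 = 6.
The nim-sum is 6 ≠ 0, so this is an N-position: the player to move can win; Alice has a winning move.

Alice wins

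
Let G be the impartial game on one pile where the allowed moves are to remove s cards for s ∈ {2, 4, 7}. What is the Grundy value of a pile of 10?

Build the Grundy sequence with g(k) = mex{g(k−s) : s ∈ {2, 4, 7}, s ≤ k}:
k:     0  1  2  3  4  5  6  7  8  9 10
g(k):  0  0  1  1  2  2  0  3  1  0  2
So g(10) = 2.

2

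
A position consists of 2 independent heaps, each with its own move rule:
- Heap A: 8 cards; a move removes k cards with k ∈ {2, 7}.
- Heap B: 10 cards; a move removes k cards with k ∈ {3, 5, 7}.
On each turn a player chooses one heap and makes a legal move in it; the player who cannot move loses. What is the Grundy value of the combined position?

2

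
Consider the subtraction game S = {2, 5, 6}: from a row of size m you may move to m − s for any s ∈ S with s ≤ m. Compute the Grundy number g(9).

Compute g(0), g(1), … for moves {2, 5, 6}:
k:     0  1  2  3  4  5  6  7  8  9
g(k):  0  0  1  1  0  2  1  3  0  2
So g(9) = 2.

2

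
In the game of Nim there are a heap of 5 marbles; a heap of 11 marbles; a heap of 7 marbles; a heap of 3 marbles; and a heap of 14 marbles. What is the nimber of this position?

In binary:
  0101  (5)
  1011  (11)
  0111  (7)
  0011  (3)
  1110  (14)
  ----
  0100  (4)

4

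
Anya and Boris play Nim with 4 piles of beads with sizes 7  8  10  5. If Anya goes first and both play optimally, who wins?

Boris wins

Write each in binary and XOR column by column:
  0111  (7)
  1000  (8)
  1010  (10)
  0101  (5)
  ----
  0000  (0)
The nim-sum is 0, so this is a P-position: the player to move is in a losing position under optimal play; Anya is about to move from it and so loses — Boris wins.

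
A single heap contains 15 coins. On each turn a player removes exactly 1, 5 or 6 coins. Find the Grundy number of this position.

Grundy values for subtraction set {1, 5, 6}:
k:     0  1  2  3  4  5  6  7  8  9 10 11 12 13 14 15
g(k):  0  1  0  1  0  1  2  3  2  3  2  0  1  0  1  0
So g(15) = 0.

0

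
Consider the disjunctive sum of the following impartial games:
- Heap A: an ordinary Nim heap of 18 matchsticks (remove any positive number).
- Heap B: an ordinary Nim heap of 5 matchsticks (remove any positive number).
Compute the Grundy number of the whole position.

23

Heap A is a plain Nim heap of size 18, so its Grundy value is 18.
Heap B is a plain Nim heap of size 5, so its Grundy value is 5.
By the Sprague-Grundy theorem, the Grundy value of a sum of independent games is the XOR of the component values.
Combined value = 18 XOR 5 = 23.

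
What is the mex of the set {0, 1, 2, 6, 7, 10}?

The values 0, 1, 2 are all present; 3 is the first non-negative integer missing from the set.

3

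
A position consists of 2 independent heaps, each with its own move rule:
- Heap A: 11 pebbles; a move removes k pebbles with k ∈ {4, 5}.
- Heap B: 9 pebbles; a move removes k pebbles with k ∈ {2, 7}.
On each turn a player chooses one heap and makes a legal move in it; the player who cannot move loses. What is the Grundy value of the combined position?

Grundy values for heap A (subtraction set {4, 5}):
k:     0  1  2  3  4  5  6  7  8  9 10 11
g(k):  0  0  0  0  1  1  1  1  2  0  0  0
So g(11) = 0.
For heap B, compute g(0), g(1), … with moves {2, 7}:
k:     0  1  2  3  4  5  6  7  8  9
g(k):  0  0  1  1  0  0  1  1  2  0
So g(9) = 0.
By the Sprague-Grundy theorem, the Grundy value of a sum of independent games is the XOR of the component values.
Combined value = 0 ⊕ 0 = 0.

0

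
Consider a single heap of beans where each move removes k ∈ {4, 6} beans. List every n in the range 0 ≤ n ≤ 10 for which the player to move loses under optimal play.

0, 1, 2, 3, 10

Build the Grundy sequence with g(k) = mex{g(k−s) : s ∈ {4, 6}, s ≤ k}:
g(0) = mex{} = 0
g(1) = mex{} = 0
g(2) = mex{} = 0
g(3) = mex{} = 0
g(4) = mex{0} = 1
g(5) = mex{0} = 1
g(6) = mex{0} = 1
g(7) = mex{0} = 1
g(8) = mex{0,1} = 2
g(9) = mex{0,1} = 2
g(10) = mex{1} = 0
The P-positions (g = 0) in 0..10 are 0, 1, 2, 3, 10.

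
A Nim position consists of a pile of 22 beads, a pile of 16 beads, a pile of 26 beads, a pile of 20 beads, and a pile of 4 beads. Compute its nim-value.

12

Compute the nim-sum pairwise:
22 ⊕ 16 = 6
6 ⊕ 26 = 28
28 ⊕ 20 = 8
8 ⊕ 4 = 12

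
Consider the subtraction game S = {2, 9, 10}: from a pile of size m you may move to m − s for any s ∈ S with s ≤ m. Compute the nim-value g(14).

1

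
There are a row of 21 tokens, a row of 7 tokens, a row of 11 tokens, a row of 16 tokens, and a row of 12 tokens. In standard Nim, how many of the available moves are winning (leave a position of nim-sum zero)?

Write each in binary and XOR column by column:
  10101  (21)
  00111  (7)
  01011  (11)
  10000  (16)
  01100  (12)
  -----
  00101  (5)
The overall nim-sum is X = 5. A row of size p has a winning move iff p XOR X < p (reduce it to p XOR X).
  21: 21 XOR 5 = 16 < 21 — winning move (to 16).
  7: 7 XOR 5 = 2 < 7 — winning move (to 2).
  11: 11 XOR 5 = 14 ≥ 11 — no move.
  16: 16 XOR 5 = 21 ≥ 16 — no move.
  12: 12 XOR 5 = 9 < 12 — winning move (to 9).
That gives 3 winning moves.

3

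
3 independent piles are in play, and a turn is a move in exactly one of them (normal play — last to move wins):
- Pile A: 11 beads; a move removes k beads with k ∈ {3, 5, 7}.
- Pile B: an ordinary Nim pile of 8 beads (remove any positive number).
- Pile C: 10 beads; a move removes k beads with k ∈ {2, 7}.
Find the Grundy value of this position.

Build the Grundy sequence for pile A with g(k) = mex{g(k−s) : s ∈ {3, 5, 7}, s ≤ k}:
k:     0  1  2  3  4  5  6  7  8  9 10 11
g(k):  0  0  0  1  1  1  2  2  2  3  0  0
So g(11) = 0.
Pile B is a plain Nim pile of size 8, so its Grundy value is 8.
Grundy values for pile C (subtraction set {2, 7}):
g(0) = mex{} = 0
g(1) = mex{} = 0
g(2) = mex{0} = 1
g(3) = mex{0} = 1
g(4) = mex{1} = 0
g(5) = mex{1} = 0
g(6) = mex{0} = 1
g(7) = mex{0} = 1
g(8) = mex{0,1} = 2
g(9) = mex{1} = 0
g(10) = mex{1,2} = 0
So g(10) = 0.
The value of a disjunctive sum is the nim-sum of the parts.
Combined value = 0 ⊕ 8 ⊕ 0 = 8.

8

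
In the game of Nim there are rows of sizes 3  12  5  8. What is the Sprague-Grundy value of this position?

2

Compute the nim-sum pairwise:
3 ^ 12 = 15
15 ^ 5 = 10
10 ^ 8 = 2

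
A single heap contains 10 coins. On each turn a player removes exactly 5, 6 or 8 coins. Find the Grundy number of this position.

Compute g(0), g(1), … for moves {5, 6, 8}:
g(0) = mex{} = 0
g(1) = mex{} = 0
g(2) = mex{} = 0
g(3) = mex{} = 0
g(4) = mex{} = 0
g(5) = mex{0} = 1
g(6) = mex{0} = 1
g(7) = mex{0} = 1
g(8) = mex{0} = 1
g(9) = mex{0} = 1
g(10) = mex{0,1} = 2
So g(10) = 2.

2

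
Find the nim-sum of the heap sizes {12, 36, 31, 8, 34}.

29

Bitwise XOR of the heap sizes:
  001100  (12)
  100100  (36)
  011111  (31)
  001000  (8)
  100010  (34)
  ------
  011101  (29)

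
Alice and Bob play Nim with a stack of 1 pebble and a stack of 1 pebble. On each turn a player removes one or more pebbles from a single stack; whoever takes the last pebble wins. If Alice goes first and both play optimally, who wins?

In binary:
  1  (1)
  1  (1)
  -
  0  (0)
The nim-sum is 0, so this is a P-position: the player to move is in a losing position under optimal play; Alice is about to move from it and so loses — Bob wins.

Bob wins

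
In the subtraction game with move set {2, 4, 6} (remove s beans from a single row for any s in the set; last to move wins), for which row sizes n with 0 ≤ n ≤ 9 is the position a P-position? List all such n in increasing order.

0, 1, 8, 9

Compute g(0), g(1), … for moves {2, 4, 6}:
k:     0  1  2  3  4  5  6  7  8  9
g(k):  0  0  1  1  2  2  3  3  0  0
The P-positions (g = 0) in 0..9 are 0, 1, 8, 9.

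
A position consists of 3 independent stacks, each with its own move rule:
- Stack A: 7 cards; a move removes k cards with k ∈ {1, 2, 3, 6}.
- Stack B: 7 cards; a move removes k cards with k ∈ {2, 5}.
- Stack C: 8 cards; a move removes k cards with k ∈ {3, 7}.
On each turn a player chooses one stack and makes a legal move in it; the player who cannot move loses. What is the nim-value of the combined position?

1

For stack A, compute g(0), g(1), … with moves {1, 2, 3, 6}:
g(0) = mex{} = 0
g(1) = mex{0} = 1
g(2) = mex{0,1} = 2
g(3) = mex{0,1,2} = 3
g(4) = mex{1,2,3} = 0
g(5) = mex{0,2,3} = 1
g(6) = mex{0,1,3} = 2
g(7) = mex{0,1,2} = 3
So g(7) = 3.
Build the Grundy sequence for stack B with g(k) = mex{g(k−s) : s ∈ {2, 5}, s ≤ k}:
g(0) = mex{} = 0
g(1) = mex{} = 0
g(2) = mex{0} = 1
g(3) = mex{0} = 1
g(4) = mex{1} = 0
g(5) = mex{0,1} = 2
g(6) = mex{0} = 1
g(7) = mex{1,2} = 0
So g(7) = 0.
For stack C, compute g(0), g(1), … with moves {3, 7}:
g(0) = mex{} = 0
g(1) = mex{} = 0
g(2) = mex{} = 0
g(3) = mex{0} = 1
g(4) = mex{0} = 1
g(5) = mex{0} = 1
g(6) = mex{1} = 0
g(7) = mex{0,1} = 2
g(8) = mex{0,1} = 2
So g(8) = 2.
By the Sprague-Grundy theorem, the Grundy value of a sum of independent games is the XOR of the component values.
Combined value = 3 XOR 0 XOR 2 = 1.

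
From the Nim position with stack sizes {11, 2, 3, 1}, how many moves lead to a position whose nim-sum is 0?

1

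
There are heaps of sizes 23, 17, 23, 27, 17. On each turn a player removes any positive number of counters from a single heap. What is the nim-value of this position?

27

Nim-sum: 23 XOR 17 XOR 23 XOR 27 XOR 17 = 27.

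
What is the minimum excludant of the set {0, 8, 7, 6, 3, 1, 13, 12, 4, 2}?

5

The values 0, 1, 2, 3, 4 are all present; 5 is the first non-negative integer missing from the set.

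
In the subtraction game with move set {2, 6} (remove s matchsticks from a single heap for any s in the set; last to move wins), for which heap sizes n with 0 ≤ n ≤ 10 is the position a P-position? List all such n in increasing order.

0, 1, 4, 5, 8, 9

Compute g(0), g(1), … for moves {2, 6}:
g(0) = mex{} = 0
g(1) = mex{} = 0
g(2) = mex{0} = 1
g(3) = mex{0} = 1
g(4) = mex{1} = 0
g(5) = mex{1} = 0
g(6) = mex{0} = 1
g(7) = mex{0} = 1
g(8) = mex{1} = 0
g(9) = mex{1} = 0
g(10) = mex{0} = 1
The P-positions (g = 0) in 0..10 are 0, 1, 4, 5, 8, 9.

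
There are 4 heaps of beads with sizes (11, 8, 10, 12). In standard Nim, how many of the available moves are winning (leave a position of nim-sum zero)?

1

Compute the nim-sum pairwise:
11 ⊕ 8 = 3
3 ⊕ 10 = 9
9 ⊕ 12 = 5
The overall nim-sum is X = 5. A heap of size p has a winning move iff p XOR X < p (reduce it to p XOR X).
  11: 11 XOR 5 = 14 ≥ 11 — no move.
  8: 8 XOR 5 = 13 ≥ 8 — no move.
  10: 10 XOR 5 = 15 ≥ 10 — no move.
  12: 12 XOR 5 = 9 < 12 — winning move (to 9).
That gives 1 winning move.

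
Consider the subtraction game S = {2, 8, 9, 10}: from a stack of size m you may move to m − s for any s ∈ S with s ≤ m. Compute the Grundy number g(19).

Compute g(0), g(1), … for moves {2, 8, 9, 10}:
k:     0  1  2  3  4  5  6  7  8  9 10 11 12 13 14 15 16 17 18 19
g(k):  0  0  1  1  0  0  1  1  2  2  3  3  2  2  3  3  0  0  1  1
So g(19) = 1.

1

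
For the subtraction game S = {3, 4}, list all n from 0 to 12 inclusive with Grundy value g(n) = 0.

0, 1, 2, 7, 8, 9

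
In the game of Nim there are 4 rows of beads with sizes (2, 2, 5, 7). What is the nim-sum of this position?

2

Compute the nim-sum pairwise:
2 XOR 2 = 0
0 XOR 5 = 5
5 XOR 7 = 2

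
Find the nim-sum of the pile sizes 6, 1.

7

Write each in binary and XOR column by column:
  110  (6)
  001  (1)
  ---
  111  (7)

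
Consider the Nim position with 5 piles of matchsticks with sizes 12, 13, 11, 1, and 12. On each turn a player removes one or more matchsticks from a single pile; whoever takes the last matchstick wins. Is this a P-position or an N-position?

N-position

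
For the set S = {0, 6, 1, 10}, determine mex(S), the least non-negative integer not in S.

The values 0, 1 are all present; 2 is the first non-negative integer missing from the set.

2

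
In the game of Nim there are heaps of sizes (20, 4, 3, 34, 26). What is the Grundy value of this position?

Compute the nim-sum pairwise:
20 ^ 4 = 16
16 ^ 3 = 19
19 ^ 34 = 49
49 ^ 26 = 43

43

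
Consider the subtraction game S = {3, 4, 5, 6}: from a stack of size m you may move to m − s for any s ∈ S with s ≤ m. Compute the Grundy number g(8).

2

Compute g(0), g(1), … for moves {3, 4, 5, 6}:
k:     0  1  2  3  4  5  6  7  8
g(k):  0  0  0  1  1  1  2  2  2
So g(8) = 2.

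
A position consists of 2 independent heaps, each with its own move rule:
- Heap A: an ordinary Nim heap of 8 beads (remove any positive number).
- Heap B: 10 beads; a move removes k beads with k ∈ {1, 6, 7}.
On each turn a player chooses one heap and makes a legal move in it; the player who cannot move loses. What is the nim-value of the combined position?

10

Heap A is a plain Nim heap of size 8, so its Grundy value is 8.
Build the Grundy sequence for heap B with g(k) = mex{g(k−s) : s ∈ {1, 6, 7}, s ≤ k}:
k:     0  1  2  3  4  5  6  7  8  9 10
g(k):  0  1  0  1  0  1  2  3  2  3  2
So g(10) = 2.
The value of a disjunctive sum is the nim-sum of the parts.
Combined value = 8 XOR 2 = 10.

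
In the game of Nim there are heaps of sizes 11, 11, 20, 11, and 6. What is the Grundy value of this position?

25

Nim-sum: 11 XOR 11 XOR 20 XOR 11 XOR 6 = 25.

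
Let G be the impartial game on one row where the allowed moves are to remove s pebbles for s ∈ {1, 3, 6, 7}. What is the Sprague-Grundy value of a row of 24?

0

Build the Grundy sequence with g(k) = mex{g(k−s) : s ∈ {1, 3, 6, 7}, s ≤ k}:
k:     0  1  2  3  4  5  6  7  8  9 10 11 12 13 14 15 16 17 18 19 20 21 22 23 24
g(k):  0  1  0  1  0  1  2  3  2  3  2  3  0  1  0  1  0  1  2  3  2  3  2  3  0
So g(24) = 0.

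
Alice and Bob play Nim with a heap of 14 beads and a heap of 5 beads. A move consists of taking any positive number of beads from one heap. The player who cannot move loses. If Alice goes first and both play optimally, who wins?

Alice wins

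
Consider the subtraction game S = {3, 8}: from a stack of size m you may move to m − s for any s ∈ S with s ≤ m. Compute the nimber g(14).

1

Compute g(0), g(1), … for moves {3, 8}:
k:     0  1  2  3  4  5  6  7  8  9 10 11 12 13 14
g(k):  0  0  0  1  1  1  0  0  2  1  1  0  0  0  1
So g(14) = 1.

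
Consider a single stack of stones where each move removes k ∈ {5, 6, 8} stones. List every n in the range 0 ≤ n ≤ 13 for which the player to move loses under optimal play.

0, 1, 2, 3, 4, 13

Build the Grundy sequence with g(k) = mex{g(k−s) : s ∈ {5, 6, 8}, s ≤ k}:
k:     0  1  2  3  4  5  6  7  8  9 10 11 12 13
g(k):  0  0  0  0  0  1  1  1  1  1  2  2  2  0
The P-positions (g = 0) in 0..13 are 0, 1, 2, 3, 4, 13.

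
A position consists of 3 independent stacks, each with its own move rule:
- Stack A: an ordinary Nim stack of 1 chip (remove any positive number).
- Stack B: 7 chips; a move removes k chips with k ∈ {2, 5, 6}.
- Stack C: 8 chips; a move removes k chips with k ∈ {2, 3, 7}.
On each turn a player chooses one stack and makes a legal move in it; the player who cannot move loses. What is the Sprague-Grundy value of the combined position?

3

Stack A is a plain Nim stack of size 1, so its Grundy value is 1.
For stack B, compute g(0), g(1), … with moves {2, 5, 6}:
k:     0  1  2  3  4  5  6  7
g(k):  0  0  1  1  0  2  1  3
So g(7) = 3.
For stack C, compute g(0), g(1), … with moves {2, 3, 7}:
g(0) = mex{} = 0
g(1) = mex{} = 0
g(2) = mex{0} = 1
g(3) = mex{0} = 1
g(4) = mex{0,1} = 2
g(5) = mex{1} = 0
g(6) = mex{1,2} = 0
g(7) = mex{0,2} = 1
g(8) = mex{0} = 1
So g(8) = 1.
The value of a disjunctive sum is the nim-sum of the parts.
Combined value = 1 XOR 3 XOR 1 = 3.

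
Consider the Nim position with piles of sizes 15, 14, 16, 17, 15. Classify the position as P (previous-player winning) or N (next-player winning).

Compute the nim-sum pairwise:
15 ⊕ 14 = 1
1 ⊕ 16 = 17
17 ⊕ 17 = 0
0 ⊕ 15 = 15
The nim-sum is 15 ≠ 0, so this is an N-position: the player to move can win.

N-position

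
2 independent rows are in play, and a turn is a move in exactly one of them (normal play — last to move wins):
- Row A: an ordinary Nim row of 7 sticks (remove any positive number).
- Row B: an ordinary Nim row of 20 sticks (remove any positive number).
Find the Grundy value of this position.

Row A is a plain Nim row of size 7, so its Grundy value is 7.
Row B is a plain Nim row of size 20, so its Grundy value is 20.
The value of a disjunctive sum is the nim-sum of the parts.
Combined value = 7 ⊕ 20 = 19.

19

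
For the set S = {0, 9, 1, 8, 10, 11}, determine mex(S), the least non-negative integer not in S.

The values 0, 1 are all present; 2 is the first non-negative integer missing from the set.

2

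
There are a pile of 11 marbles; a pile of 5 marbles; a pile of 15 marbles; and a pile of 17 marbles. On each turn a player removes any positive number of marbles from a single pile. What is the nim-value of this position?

16

Nim-sum: 11 ^ 5 ^ 15 ^ 17 = 16.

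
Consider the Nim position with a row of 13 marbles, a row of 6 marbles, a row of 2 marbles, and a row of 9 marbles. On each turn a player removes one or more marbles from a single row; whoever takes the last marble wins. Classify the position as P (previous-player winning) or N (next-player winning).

P-position

Bitwise XOR of the heap sizes:
  1101  (13)
  0110  (6)
  0010  (2)
  1001  (9)
  ----
  0000  (0)
The nim-sum is 0, so this is a P-position: the player to move is in a losing position under optimal play.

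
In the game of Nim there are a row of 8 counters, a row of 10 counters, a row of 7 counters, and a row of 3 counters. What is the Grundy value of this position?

6

Compute the nim-sum pairwise:
8 XOR 10 = 2
2 XOR 7 = 5
5 XOR 3 = 6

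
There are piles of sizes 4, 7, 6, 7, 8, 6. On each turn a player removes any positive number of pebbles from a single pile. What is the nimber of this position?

Write each in binary and XOR column by column:
  0100  (4)
  0111  (7)
  0110  (6)
  0111  (7)
  1000  (8)
  0110  (6)
  ----
  1100  (12)

12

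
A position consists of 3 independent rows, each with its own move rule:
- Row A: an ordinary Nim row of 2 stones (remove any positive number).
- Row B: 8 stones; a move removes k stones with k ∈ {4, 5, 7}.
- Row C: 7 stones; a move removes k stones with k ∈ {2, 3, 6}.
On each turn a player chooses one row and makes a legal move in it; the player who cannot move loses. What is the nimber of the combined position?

1

Row A is a plain Nim row of size 2, so its Grundy value is 2.
Build the Grundy sequence for row B with g(k) = mex{g(k−s) : s ∈ {4, 5, 7}, s ≤ k}:
g(0) = mex{} = 0
g(1) = mex{} = 0
g(2) = mex{} = 0
g(3) = mex{} = 0
g(4) = mex{0} = 1
g(5) = mex{0} = 1
g(6) = mex{0} = 1
g(7) = mex{0} = 1
g(8) = mex{0,1} = 2
So g(8) = 2.
Build the Grundy sequence for row C with g(k) = mex{g(k−s) : s ∈ {2, 3, 6}, s ≤ k}:
g(0) = mex{} = 0
g(1) = mex{} = 0
g(2) = mex{0} = 1
g(3) = mex{0} = 1
g(4) = mex{0,1} = 2
g(5) = mex{1} = 0
g(6) = mex{0,1,2} = 3
g(7) = mex{0,2} = 1
So g(7) = 1.
The value of a disjunctive sum is the nim-sum of the parts.
Combined value = 2 XOR 2 XOR 1 = 1.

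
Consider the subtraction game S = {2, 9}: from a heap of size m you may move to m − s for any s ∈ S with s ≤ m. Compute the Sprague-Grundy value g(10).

Build the Grundy sequence with g(k) = mex{g(k−s) : s ∈ {2, 9}, s ≤ k}:
k:     0  1  2  3  4  5  6  7  8  9 10
g(k):  0  0  1  1  0  0  1  1  0  2  1
So g(10) = 1.

1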